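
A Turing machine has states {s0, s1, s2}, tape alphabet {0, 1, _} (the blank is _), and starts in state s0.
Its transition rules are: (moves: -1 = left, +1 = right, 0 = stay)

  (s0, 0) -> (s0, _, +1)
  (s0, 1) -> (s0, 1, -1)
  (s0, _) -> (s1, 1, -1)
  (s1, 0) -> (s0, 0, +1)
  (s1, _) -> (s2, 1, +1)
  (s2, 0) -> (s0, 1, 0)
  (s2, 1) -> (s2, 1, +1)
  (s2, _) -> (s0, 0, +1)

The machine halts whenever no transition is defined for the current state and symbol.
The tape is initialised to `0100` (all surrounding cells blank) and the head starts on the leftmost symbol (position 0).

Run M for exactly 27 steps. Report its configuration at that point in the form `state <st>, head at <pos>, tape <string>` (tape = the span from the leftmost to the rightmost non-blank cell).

s0 | _____[0]100   read 0 → write _, move +1, go to s0
s0 | ______[1]00   read 1 → write 1, move -1, go to s0
s0 | _____[_]100   read _ → write 1, move -1, go to s1
s1 | ____[_]1100   read _ → write 1, move +1, go to s2
s2 | ____1[1]100   read 1 → write 1, move +1, go to s2
s2 | ____11[1]00   read 1 → write 1, move +1, go to s2
s2 | ____111[0]0   read 0 → write 1, move 0, go to s0
s0 | ____111[1]0   read 1 → write 1, move -1, go to s0
s0 | ____11[1]10   read 1 → write 1, move -1, go to s0
s0 | ____1[1]110   read 1 → write 1, move -1, go to s0
s0 | ____[1]1110   read 1 → write 1, move -1, go to s0
s0 | ___[_]11110   read _ → write 1, move -1, go to s1
s1 | __[_]111110   read _ → write 1, move +1, go to s2
s2 | __1[1]11110   read 1 → write 1, move +1, go to s2
s2 | __11[1]1110   read 1 → write 1, move +1, go to s2
s2 | __111[1]110   read 1 → write 1, move +1, go to s2
s2 | __1111[1]10   read 1 → write 1, move +1, go to s2
s2 | __11111[1]0   read 1 → write 1, move +1, go to s2
s2 | __111111[0]   read 0 → write 1, move 0, go to s0
s0 | __111111[1]   read 1 → write 1, move -1, go to s0
s0 | __11111[1]1   read 1 → write 1, move -1, go to s0
s0 | __1111[1]11   read 1 → write 1, move -1, go to s0
s0 | __111[1]111   read 1 → write 1, move -1, go to s0
s0 | __11[1]1111   read 1 → write 1, move -1, go to s0
s0 | __1[1]11111   read 1 → write 1, move -1, go to s0
s0 | __[1]111111   read 1 → write 1, move -1, go to s0
s0 | _[_]1111111   read _ → write 1, move -1, go to s1
s1 | [_]11111111
After 27 steps: state s1, head at -5, tape 11111111.

state s1, head at -5, tape 11111111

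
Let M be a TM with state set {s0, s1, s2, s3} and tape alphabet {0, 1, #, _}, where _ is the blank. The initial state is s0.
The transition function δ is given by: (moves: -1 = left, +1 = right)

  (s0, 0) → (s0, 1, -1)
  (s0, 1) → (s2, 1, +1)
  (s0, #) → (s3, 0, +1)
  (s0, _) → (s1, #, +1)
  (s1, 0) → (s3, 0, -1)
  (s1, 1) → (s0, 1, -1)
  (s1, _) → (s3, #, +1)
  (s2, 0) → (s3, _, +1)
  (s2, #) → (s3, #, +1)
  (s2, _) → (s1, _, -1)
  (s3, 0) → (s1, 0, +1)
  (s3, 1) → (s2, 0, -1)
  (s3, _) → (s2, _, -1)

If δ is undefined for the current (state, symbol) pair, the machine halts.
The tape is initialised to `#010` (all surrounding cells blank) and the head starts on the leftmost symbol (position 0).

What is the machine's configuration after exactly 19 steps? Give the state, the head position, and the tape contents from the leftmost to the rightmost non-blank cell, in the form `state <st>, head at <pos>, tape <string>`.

s0 | _[#]010   read # → write 0, move +1, go to s3
s3 | _0[0]10   read 0 → write 0, move +1, go to s1
s1 | _00[1]0   read 1 → write 1, move -1, go to s0
s0 | _0[0]10   read 0 → write 1, move -1, go to s0
s0 | _[0]110   read 0 → write 1, move -1, go to s0
s0 | [_]1110   read _ → write #, move +1, go to s1
s1 | #[1]110   read 1 → write 1, move -1, go to s0
s0 | [#]1110   read # → write 0, move +1, go to s3
s3 | 0[1]110   read 1 → write 0, move -1, go to s2
s2 | [0]0110   read 0 → write _, move +1, go to s3
s3 | _[0]110   read 0 → write 0, move +1, go to s1
s1 | _0[1]10   read 1 → write 1, move -1, go to s0
s0 | _[0]110   read 0 → write 1, move -1, go to s0
s0 | [_]1110   read _ → write #, move +1, go to s1
s1 | #[1]110   read 1 → write 1, move -1, go to s0
s0 | [#]1110   read # → write 0, move +1, go to s3
s3 | 0[1]110   read 1 → write 0, move -1, go to s2
s2 | [0]0110   read 0 → write _, move +1, go to s3
s3 | _[0]110   read 0 → write 0, move +1, go to s1
s1 | _0[1]10
After 19 steps: state s1, head at 1, tape 0110.

state s1, head at 1, tape 0110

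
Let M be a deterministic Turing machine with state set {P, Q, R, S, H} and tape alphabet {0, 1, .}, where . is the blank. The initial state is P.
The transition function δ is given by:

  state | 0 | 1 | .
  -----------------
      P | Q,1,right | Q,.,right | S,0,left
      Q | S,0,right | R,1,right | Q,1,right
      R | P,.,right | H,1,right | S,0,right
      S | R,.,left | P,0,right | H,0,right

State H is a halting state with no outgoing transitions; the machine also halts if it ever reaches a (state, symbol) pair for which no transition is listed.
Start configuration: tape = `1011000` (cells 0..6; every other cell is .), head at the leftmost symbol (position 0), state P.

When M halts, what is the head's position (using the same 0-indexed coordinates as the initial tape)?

5

P | [1]011000   read 1 → write ., move right, go to Q
Q | .[0]11000   read 0 → write 0, move right, go to S
S | .0[1]1000   read 1 → write 0, move right, go to P
P | .00[1]000   read 1 → write ., move right, go to Q
Q | .00.[0]00   read 0 → write 0, move right, go to S
S | .00.0[0]0   read 0 → write ., move left, go to R
R | .00.[0].0   read 0 → write ., move right, go to P
P | .00..[.]0   read . → write 0, move left, go to S
S | .00.[.]00   read . → write 0, move right, go to H
H | .00.0[0]0
At halt the head is at cell 5.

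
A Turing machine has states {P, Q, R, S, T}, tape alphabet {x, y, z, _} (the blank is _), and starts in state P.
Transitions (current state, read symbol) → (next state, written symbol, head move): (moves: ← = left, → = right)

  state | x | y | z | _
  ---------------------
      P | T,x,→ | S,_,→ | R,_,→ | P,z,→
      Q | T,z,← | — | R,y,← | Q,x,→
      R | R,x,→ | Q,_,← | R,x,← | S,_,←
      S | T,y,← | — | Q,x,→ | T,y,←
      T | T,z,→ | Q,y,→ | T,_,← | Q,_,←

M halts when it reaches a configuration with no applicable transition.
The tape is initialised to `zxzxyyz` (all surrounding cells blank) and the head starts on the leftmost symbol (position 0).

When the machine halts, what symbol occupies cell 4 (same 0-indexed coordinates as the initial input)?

state=P head=0 tape=___[z]xzxyyz   (P,z)→(R,_,→)
state=R head=1 tape=____[x]zxyyz   (R,x)→(R,x,→)
state=R head=2 tape=____x[z]xyyz   (R,z)→(R,x,←)
state=R head=1 tape=____[x]xxyyz   (R,x)→(R,x,→)
state=R head=2 tape=____x[x]xyyz   (R,x)→(R,x,→)
state=R head=3 tape=____xx[x]yyz   (R,x)→(R,x,→)
state=R head=4 tape=____xxx[y]yz   (R,y)→(Q,_,←)
state=Q head=3 tape=____xx[x]_yz   (Q,x)→(T,z,←)
state=T head=2 tape=____x[x]z_yz   (T,x)→(T,z,→)
state=T head=3 tape=____xz[z]_yz   (T,z)→(T,_,←)
state=T head=2 tape=____x[z]__yz   (T,z)→(T,_,←)
state=T head=1 tape=____[x]___yz   (T,x)→(T,z,→)
state=T head=2 tape=____z[_]__yz   (T,_)→(Q,_,←)
state=Q head=1 tape=____[z]___yz   (Q,z)→(R,y,←)
state=R head=0 tape=___[_]y___yz   (R,_)→(S,_,←)
state=S head=-1 tape=__[_]_y___yz   (S,_)→(T,y,←)
state=T head=-2 tape=_[_]y_y___yz   (T,_)→(Q,_,←)
state=Q head=-3 tape=[_]_y_y___yz   (Q,_)→(Q,x,→)
state=Q head=-2 tape=x[_]y_y___yz   (Q,_)→(Q,x,→)
state=Q head=-1 tape=xx[y]_y___yz
Cell 4 holds _ when M halts.

_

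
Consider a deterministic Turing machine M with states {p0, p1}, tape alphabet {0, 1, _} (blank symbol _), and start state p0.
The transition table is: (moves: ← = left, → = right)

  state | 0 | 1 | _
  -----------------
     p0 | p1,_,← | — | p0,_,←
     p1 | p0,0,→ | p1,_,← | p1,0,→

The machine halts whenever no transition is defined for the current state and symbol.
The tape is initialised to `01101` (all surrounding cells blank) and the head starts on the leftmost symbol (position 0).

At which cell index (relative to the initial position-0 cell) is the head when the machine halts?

4

p0 | ___[0]1101   read 0 → write _, move ←, go to p1
p1 | __[_]_1101   read _ → write 0, move →, go to p1
p1 | __0[_]1101   read _ → write 0, move →, go to p1
p1 | __00[1]101   read 1 → write _, move ←, go to p1
p1 | __0[0]_101   read 0 → write 0, move →, go to p0
p0 | __00[_]101   read _ → write _, move ←, go to p0
p0 | __0[0]_101   read 0 → write _, move ←, go to p1
p1 | __[0]__101   read 0 → write 0, move →, go to p0
p0 | __0[_]_101   read _ → write _, move ←, go to p0
p0 | __[0]__101   read 0 → write _, move ←, go to p1
p1 | _[_]___101   read _ → write 0, move →, go to p1
p1 | _0[_]__101   read _ → write 0, move →, go to p1
p1 | _00[_]_101   read _ → write 0, move →, go to p1
p1 | _000[_]101   read _ → write 0, move →, go to p1
p1 | _0000[1]01   read 1 → write _, move ←, go to p1
p1 | _000[0]_01   read 0 → write 0, move →, go to p0
p0 | _0000[_]01   read _ → write _, move ←, go to p0
p0 | _000[0]_01   read 0 → write _, move ←, go to p1
p1 | _00[0]__01   read 0 → write 0, move →, go to p0
p0 | _000[_]_01   read _ → write _, move ←, go to p0
p0 | _00[0]__01   read 0 → write _, move ←, go to p1
p1 | _0[0]___01   read 0 → write 0, move →, go to p0
p0 | _00[_]__01   read _ → write _, move ←, go to p0
p0 | _0[0]___01   read 0 → write _, move ←, go to p1
p1 | _[0]____01   read 0 → write 0, move →, go to p0
p0 | _0[_]___01   read _ → write _, move ←, go to p0
p0 | _[0]____01   read 0 → write _, move ←, go to p1
p1 | [_]_____01   read _ → write 0, move →, go to p1
p1 | 0[_]____01   read _ → write 0, move →, go to p1
p1 | 00[_]___01   read _ → write 0, move →, go to p1
p1 | 000[_]__01   read _ → write 0, move →, go to p1
p1 | 0000[_]_01   read _ → write 0, move →, go to p1
p1 | 00000[_]01   read _ → write 0, move →, go to p1
p1 | 000000[0]1   read 0 → write 0, move →, go to p0
p0 | 0000000[1]
At halt the head is at cell 4.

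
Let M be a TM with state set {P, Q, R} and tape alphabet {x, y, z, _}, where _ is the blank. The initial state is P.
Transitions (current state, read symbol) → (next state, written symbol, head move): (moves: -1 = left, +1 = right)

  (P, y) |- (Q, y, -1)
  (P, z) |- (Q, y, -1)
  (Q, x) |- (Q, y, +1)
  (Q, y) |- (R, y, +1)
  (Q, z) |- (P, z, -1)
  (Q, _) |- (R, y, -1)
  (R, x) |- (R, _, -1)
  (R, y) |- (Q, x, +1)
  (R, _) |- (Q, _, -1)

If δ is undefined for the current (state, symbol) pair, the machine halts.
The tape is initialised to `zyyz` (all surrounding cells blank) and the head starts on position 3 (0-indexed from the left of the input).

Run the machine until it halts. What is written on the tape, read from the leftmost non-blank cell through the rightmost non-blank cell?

z_yyy

state=P head=3 tape=zyy[z]_   (P,z)→(Q,y,-1)
state=Q head=2 tape=zy[y]y_   (Q,y)→(R,y,+1)
state=R head=3 tape=zyy[y]_   (R,y)→(Q,x,+1)
state=Q head=4 tape=zyyx[_]   (Q,_)→(R,y,-1)
state=R head=3 tape=zyy[x]y   (R,x)→(R,_,-1)
state=R head=2 tape=zy[y]_y   (R,y)→(Q,x,+1)
state=Q head=3 tape=zyx[_]y   (Q,_)→(R,y,-1)
state=R head=2 tape=zy[x]yy   (R,x)→(R,_,-1)
state=R head=1 tape=z[y]_yy   (R,y)→(Q,x,+1)
state=Q head=2 tape=zx[_]yy   (Q,_)→(R,y,-1)
state=R head=1 tape=z[x]yyy   (R,x)→(R,_,-1)
state=R head=0 tape=[z]_yyy
The non-blank tape span at halt is z_yyy.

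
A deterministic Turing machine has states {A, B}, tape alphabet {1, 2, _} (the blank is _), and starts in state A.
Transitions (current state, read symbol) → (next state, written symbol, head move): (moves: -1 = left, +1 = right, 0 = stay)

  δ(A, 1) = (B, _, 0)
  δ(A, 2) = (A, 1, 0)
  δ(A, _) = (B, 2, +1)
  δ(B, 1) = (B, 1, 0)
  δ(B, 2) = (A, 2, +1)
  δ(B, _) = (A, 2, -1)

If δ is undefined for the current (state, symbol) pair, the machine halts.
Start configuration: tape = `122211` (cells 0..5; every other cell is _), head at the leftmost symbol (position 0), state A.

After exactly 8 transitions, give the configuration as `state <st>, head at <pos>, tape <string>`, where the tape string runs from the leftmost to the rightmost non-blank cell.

A | _[1]22211   read 1 → write _, move 0, go to B
B | _[_]22211   read _ → write 2, move -1, go to A
A | [_]222211   read _ → write 2, move +1, go to B
B | 2[2]22211   read 2 → write 2, move +1, go to A
A | 22[2]2211   read 2 → write 1, move 0, go to A
A | 22[1]2211   read 1 → write _, move 0, go to B
B | 22[_]2211   read _ → write 2, move -1, go to A
A | 2[2]22211   read 2 → write 1, move 0, go to A
A | 2[1]22211
After 8 steps: state A, head at 0, tape 2122211.

state A, head at 0, tape 2122211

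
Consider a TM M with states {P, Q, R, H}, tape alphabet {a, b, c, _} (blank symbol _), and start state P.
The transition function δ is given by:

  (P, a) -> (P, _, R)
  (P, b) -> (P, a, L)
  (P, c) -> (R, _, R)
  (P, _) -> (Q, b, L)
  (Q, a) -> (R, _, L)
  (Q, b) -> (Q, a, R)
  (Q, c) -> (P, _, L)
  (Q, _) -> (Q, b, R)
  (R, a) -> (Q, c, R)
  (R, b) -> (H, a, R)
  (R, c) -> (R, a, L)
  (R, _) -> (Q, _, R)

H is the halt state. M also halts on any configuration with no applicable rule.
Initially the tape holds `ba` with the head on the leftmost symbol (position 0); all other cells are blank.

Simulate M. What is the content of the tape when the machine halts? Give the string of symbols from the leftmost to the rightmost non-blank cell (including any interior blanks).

P | __[b]a   read b → write a, move L, go to P
P | _[_]aa   read _ → write b, move L, go to Q
Q | [_]baa   read _ → write b, move R, go to Q
Q | b[b]aa   read b → write a, move R, go to Q
Q | ba[a]a   read a → write _, move L, go to R
R | b[a]_a   read a → write c, move R, go to Q
Q | bc[_]a   read _ → write b, move R, go to Q
Q | bcb[a]   read a → write _, move L, go to R
R | bc[b]_   read b → write a, move R, go to H
H | bca[_]
The non-blank tape span at halt is bca.

bca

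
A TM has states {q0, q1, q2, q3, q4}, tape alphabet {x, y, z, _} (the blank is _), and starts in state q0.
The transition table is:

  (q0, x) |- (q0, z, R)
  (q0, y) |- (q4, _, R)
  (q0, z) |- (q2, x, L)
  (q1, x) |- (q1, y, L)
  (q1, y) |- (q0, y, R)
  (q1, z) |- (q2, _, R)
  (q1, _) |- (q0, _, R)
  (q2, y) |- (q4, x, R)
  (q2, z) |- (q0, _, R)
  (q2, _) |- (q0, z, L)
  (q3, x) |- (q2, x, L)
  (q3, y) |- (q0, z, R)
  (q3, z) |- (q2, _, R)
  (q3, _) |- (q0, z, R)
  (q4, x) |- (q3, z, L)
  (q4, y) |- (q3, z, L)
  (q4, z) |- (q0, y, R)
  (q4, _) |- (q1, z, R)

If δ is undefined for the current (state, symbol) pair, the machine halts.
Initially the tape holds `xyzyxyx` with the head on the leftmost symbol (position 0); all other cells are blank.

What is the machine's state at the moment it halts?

q0

state=q0 head=0 tape=[x]yzyxyx_   (q0,x)→(q0,z,R)
state=q0 head=1 tape=z[y]zyxyx_   (q0,y)→(q4,_,R)
state=q4 head=2 tape=z_[z]yxyx_   (q4,z)→(q0,y,R)
state=q0 head=3 tape=z_y[y]xyx_   (q0,y)→(q4,_,R)
state=q4 head=4 tape=z_y_[x]yx_   (q4,x)→(q3,z,L)
state=q3 head=3 tape=z_y[_]zyx_   (q3,_)→(q0,z,R)
state=q0 head=4 tape=z_yz[z]yx_   (q0,z)→(q2,x,L)
state=q2 head=3 tape=z_y[z]xyx_   (q2,z)→(q0,_,R)
state=q0 head=4 tape=z_y_[x]yx_   (q0,x)→(q0,z,R)
state=q0 head=5 tape=z_y_z[y]x_   (q0,y)→(q4,_,R)
state=q4 head=6 tape=z_y_z_[x]_   (q4,x)→(q3,z,L)
state=q3 head=5 tape=z_y_z[_]z_   (q3,_)→(q0,z,R)
state=q0 head=6 tape=z_y_zz[z]_   (q0,z)→(q2,x,L)
state=q2 head=5 tape=z_y_z[z]x_   (q2,z)→(q0,_,R)
state=q0 head=6 tape=z_y_z_[x]_   (q0,x)→(q0,z,R)
state=q0 head=7 tape=z_y_z_z[_]
No transition is defined for (q0, _); M halts in state q0.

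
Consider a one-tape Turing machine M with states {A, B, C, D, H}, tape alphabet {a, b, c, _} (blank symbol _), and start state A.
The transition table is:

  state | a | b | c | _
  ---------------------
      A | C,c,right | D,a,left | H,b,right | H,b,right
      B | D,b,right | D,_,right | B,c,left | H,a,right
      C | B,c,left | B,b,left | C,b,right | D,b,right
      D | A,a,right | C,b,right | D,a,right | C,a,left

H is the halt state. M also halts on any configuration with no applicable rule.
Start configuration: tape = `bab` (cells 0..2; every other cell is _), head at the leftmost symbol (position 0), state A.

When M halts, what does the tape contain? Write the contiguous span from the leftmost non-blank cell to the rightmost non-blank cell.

bbaa_aca

A | __[b]ab___   read b → write a, move left, go to D
D | _[_]aab___   read _ → write a, move left, go to C
C | [_]aaab___   read _ → write b, move right, go to D
D | b[a]aab___   read a → write a, move right, go to A
A | ba[a]ab___   read a → write c, move right, go to C
C | bac[a]b___   read a → write c, move left, go to B
B | ba[c]cb___   read c → write c, move left, go to B
B | b[a]ccb___   read a → write b, move right, go to D
D | bb[c]cb___   read c → write a, move right, go to D
D | bba[c]b___   read c → write a, move right, go to D
D | bbaa[b]___   read b → write b, move right, go to C
C | bbaab[_]__   read _ → write b, move right, go to D
D | bbaabb[_]_   read _ → write a, move left, go to C
C | bbaab[b]a_   read b → write b, move left, go to B
B | bbaa[b]ba_   read b → write _, move right, go to D
D | bbaa_[b]a_   read b → write b, move right, go to C
C | bbaa_b[a]_   read a → write c, move left, go to B
B | bbaa_[b]c_   read b → write _, move right, go to D
D | bbaa__[c]_   read c → write a, move right, go to D
D | bbaa__a[_]   read _ → write a, move left, go to C
C | bbaa__[a]a   read a → write c, move left, go to B
B | bbaa_[_]ca   read _ → write a, move right, go to H
H | bbaa_a[c]a
The non-blank tape span at halt is bbaa_aca.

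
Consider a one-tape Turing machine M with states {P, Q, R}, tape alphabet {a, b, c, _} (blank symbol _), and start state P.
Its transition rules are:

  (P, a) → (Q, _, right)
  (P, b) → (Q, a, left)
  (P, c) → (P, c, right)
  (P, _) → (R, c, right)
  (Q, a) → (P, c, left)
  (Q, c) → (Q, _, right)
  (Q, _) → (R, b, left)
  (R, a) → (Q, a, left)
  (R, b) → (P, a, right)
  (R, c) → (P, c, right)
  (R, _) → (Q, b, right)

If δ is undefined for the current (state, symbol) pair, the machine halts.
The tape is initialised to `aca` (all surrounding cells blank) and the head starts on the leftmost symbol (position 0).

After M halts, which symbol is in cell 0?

P | [a]ca____   read a → write _, move right, go to Q
Q | _[c]a____   read c → write _, move right, go to Q
Q | __[a]____   read a → write c, move left, go to P
P | _[_]c____   read _ → write c, move right, go to R
R | _c[c]____   read c → write c, move right, go to P
P | _cc[_]___   read _ → write c, move right, go to R
R | _ccc[_]__   read _ → write b, move right, go to Q
Q | _cccb[_]_   read _ → write b, move left, go to R
R | _ccc[b]b_   read b → write a, move right, go to P
P | _ccca[b]_   read b → write a, move left, go to Q
Q | _ccc[a]a_   read a → write c, move left, go to P
P | _cc[c]ca_   read c → write c, move right, go to P
P | _ccc[c]a_   read c → write c, move right, go to P
P | _cccc[a]_   read a → write _, move right, go to Q
Q | _cccc_[_]   read _ → write b, move left, go to R
R | _cccc[_]b   read _ → write b, move right, go to Q
Q | _ccccb[b]
Cell 0 holds _ when M halts.

_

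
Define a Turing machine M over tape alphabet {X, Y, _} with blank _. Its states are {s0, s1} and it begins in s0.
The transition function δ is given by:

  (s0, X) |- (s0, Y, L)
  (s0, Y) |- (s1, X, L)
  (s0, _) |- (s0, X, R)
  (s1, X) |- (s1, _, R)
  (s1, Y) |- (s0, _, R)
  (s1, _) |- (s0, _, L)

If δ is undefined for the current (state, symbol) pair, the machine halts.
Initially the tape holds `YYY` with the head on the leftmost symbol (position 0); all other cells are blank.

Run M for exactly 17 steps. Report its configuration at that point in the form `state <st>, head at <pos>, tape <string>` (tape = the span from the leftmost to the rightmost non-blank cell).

s0 | ___[Y]YY   read Y → write X, move L, go to s1
s1 | __[_]XYY   read _ → write _, move L, go to s0
s0 | _[_]_XYY   read _ → write X, move R, go to s0
s0 | _X[_]XYY   read _ → write X, move R, go to s0
s0 | _XX[X]YY   read X → write Y, move L, go to s0
s0 | _X[X]YYY   read X → write Y, move L, go to s0
s0 | _[X]YYYY   read X → write Y, move L, go to s0
s0 | [_]YYYYY   read _ → write X, move R, go to s0
s0 | X[Y]YYYY   read Y → write X, move L, go to s1
s1 | [X]XYYYY   read X → write _, move R, go to s1
s1 | _[X]YYYY   read X → write _, move R, go to s1
s1 | __[Y]YYY   read Y → write _, move R, go to s0
s0 | ___[Y]YY   read Y → write X, move L, go to s1
s1 | __[_]XYY   read _ → write _, move L, go to s0
s0 | _[_]_XYY   read _ → write X, move R, go to s0
s0 | _X[_]XYY   read _ → write X, move R, go to s0
s0 | _XX[X]YY   read X → write Y, move L, go to s0
s0 | _X[X]YYY
After 17 steps: state s0, head at -1, tape XXYYY.

state s0, head at -1, tape XXYYY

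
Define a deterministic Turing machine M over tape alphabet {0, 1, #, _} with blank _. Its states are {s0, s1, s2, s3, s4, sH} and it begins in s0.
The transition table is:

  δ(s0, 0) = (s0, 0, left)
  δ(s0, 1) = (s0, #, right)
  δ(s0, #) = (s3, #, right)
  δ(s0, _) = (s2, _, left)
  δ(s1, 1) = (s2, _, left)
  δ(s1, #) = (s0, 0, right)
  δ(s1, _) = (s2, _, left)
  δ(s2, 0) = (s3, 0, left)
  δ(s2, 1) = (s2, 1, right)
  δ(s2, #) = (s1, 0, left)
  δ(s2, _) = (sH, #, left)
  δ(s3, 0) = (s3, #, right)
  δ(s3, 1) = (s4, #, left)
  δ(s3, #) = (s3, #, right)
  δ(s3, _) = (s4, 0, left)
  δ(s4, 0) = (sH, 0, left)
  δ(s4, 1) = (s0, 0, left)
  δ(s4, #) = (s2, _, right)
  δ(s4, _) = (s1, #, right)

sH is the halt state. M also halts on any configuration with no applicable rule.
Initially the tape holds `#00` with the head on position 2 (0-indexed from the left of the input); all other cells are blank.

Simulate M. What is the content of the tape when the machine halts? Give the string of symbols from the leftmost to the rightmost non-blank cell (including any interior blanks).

s0 | _#0[0]_   read 0 → write 0, move left, go to s0
s0 | _#[0]0_   read 0 → write 0, move left, go to s0
s0 | _[#]00_   read # → write #, move right, go to s3
s3 | _#[0]0_   read 0 → write #, move right, go to s3
s3 | _##[0]_   read 0 → write #, move right, go to s3
s3 | _###[_]   read _ → write 0, move left, go to s4
s4 | _##[#]0   read # → write _, move right, go to s2
s2 | _##_[0]   read 0 → write 0, move left, go to s3
s3 | _##[_]0   read _ → write 0, move left, go to s4
s4 | _#[#]00   read # → write _, move right, go to s2
s2 | _#_[0]0   read 0 → write 0, move left, go to s3
s3 | _#[_]00   read _ → write 0, move left, go to s4
s4 | _[#]000   read # → write _, move right, go to s2
s2 | __[0]00   read 0 → write 0, move left, go to s3
s3 | _[_]000   read _ → write 0, move left, go to s4
s4 | [_]0000   read _ → write #, move right, go to s1
s1 | #[0]000
The non-blank tape span at halt is #0000.

#0000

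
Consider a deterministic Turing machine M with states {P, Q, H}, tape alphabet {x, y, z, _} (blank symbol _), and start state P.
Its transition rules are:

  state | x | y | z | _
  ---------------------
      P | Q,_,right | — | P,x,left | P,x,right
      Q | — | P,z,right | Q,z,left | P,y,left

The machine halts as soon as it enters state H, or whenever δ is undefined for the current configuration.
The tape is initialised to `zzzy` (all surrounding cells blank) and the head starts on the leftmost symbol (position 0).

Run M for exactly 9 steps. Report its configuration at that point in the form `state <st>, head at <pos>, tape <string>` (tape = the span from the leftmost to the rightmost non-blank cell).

state P, head at -1, tape xxzy

state=P head=0 tape=_[z]zzy   (P,z)→(P,x,left)
state=P head=-1 tape=[_]xzzy   (P,_)→(P,x,right)
state=P head=0 tape=x[x]zzy   (P,x)→(Q,_,right)
state=Q head=1 tape=x_[z]zy   (Q,z)→(Q,z,left)
state=Q head=0 tape=x[_]zzy   (Q,_)→(P,y,left)
state=P head=-1 tape=[x]yzzy   (P,x)→(Q,_,right)
state=Q head=0 tape=_[y]zzy   (Q,y)→(P,z,right)
state=P head=1 tape=_z[z]zy   (P,z)→(P,x,left)
state=P head=0 tape=_[z]xzy   (P,z)→(P,x,left)
state=P head=-1 tape=[_]xxzy
After 9 steps: state P, head at -1, tape xxzy.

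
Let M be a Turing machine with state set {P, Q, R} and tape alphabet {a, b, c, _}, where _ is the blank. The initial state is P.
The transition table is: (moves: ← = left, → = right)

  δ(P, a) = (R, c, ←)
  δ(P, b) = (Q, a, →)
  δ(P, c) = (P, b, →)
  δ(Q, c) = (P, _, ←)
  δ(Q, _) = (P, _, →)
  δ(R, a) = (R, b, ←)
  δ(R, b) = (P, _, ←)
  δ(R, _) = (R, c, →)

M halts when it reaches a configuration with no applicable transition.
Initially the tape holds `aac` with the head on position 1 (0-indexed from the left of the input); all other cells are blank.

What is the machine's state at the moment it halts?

state=P head=1 tape=_a[a]c   (P,a)→(R,c,←)
state=R head=0 tape=_[a]cc   (R,a)→(R,b,←)
state=R head=-1 tape=[_]bcc   (R,_)→(R,c,→)
state=R head=0 tape=c[b]cc   (R,b)→(P,_,←)
state=P head=-1 tape=[c]_cc   (P,c)→(P,b,→)
state=P head=0 tape=b[_]cc
No transition is defined for (P, _); M halts in state P.

P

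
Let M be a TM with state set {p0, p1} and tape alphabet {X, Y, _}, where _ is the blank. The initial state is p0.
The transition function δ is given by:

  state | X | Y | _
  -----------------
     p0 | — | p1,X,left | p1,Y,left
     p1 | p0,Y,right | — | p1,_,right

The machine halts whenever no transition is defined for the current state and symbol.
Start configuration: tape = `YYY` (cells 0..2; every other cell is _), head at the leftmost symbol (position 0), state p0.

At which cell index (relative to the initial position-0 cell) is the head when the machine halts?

p0 | _[Y]YY   read Y → write X, move left, go to p1
p1 | [_]XYY   read _ → write _, move right, go to p1
p1 | _[X]YY   read X → write Y, move right, go to p0
p0 | _Y[Y]Y   read Y → write X, move left, go to p1
p1 | _[Y]XY
At halt the head is at cell 0.

0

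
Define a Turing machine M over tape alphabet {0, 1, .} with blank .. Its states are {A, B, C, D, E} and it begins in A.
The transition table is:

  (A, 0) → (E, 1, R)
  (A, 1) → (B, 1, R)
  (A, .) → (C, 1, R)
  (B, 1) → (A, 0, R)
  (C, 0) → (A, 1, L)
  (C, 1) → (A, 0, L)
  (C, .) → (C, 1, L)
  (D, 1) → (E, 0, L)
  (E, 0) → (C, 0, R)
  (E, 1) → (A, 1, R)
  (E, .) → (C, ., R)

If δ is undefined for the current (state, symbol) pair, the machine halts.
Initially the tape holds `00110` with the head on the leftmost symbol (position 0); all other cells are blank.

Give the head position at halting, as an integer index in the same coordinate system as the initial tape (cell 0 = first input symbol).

5

A | [0]0110..   read 0 → write 1, move R, go to E
E | 1[0]110..   read 0 → write 0, move R, go to C
C | 10[1]10..   read 1 → write 0, move L, go to A
A | 1[0]010..   read 0 → write 1, move R, go to E
E | 11[0]10..   read 0 → write 0, move R, go to C
C | 110[1]0..   read 1 → write 0, move L, go to A
A | 11[0]00..   read 0 → write 1, move R, go to E
E | 111[0]0..   read 0 → write 0, move R, go to C
C | 1110[0]..   read 0 → write 1, move L, go to A
A | 111[0]1..   read 0 → write 1, move R, go to E
E | 1111[1]..   read 1 → write 1, move R, go to A
A | 11111[.].   read . → write 1, move R, go to C
C | 111111[.]   read . → write 1, move L, go to C
C | 11111[1]1   read 1 → write 0, move L, go to A
A | 1111[1]01   read 1 → write 1, move R, go to B
B | 11111[0]1
At halt the head is at cell 5.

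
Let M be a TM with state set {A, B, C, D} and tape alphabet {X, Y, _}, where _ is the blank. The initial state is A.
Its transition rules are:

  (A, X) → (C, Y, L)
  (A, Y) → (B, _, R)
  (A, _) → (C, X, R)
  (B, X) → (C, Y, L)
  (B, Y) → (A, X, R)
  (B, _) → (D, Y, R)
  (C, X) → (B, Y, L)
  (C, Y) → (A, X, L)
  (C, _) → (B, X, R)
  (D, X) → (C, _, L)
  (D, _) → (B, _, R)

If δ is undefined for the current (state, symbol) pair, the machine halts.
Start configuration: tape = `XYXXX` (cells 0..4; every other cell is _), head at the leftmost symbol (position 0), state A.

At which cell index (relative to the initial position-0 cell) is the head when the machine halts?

A | __[X]YXXX   read X → write Y, move L, go to C
C | _[_]YYXXX   read _ → write X, move R, go to B
B | _X[Y]YXXX   read Y → write X, move R, go to A
A | _XX[Y]XXX   read Y → write _, move R, go to B
B | _XX_[X]XX   read X → write Y, move L, go to C
C | _XX[_]YXX   read _ → write X, move R, go to B
B | _XXX[Y]XX   read Y → write X, move R, go to A
A | _XXXX[X]X   read X → write Y, move L, go to C
C | _XXX[X]YX   read X → write Y, move L, go to B
B | _XX[X]YYX   read X → write Y, move L, go to C
C | _X[X]YYYX   read X → write Y, move L, go to B
B | _[X]YYYYX   read X → write Y, move L, go to C
C | [_]YYYYYX   read _ → write X, move R, go to B
B | X[Y]YYYYX   read Y → write X, move R, go to A
A | XX[Y]YYYX   read Y → write _, move R, go to B
B | XX_[Y]YYX   read Y → write X, move R, go to A
A | XX_X[Y]YX   read Y → write _, move R, go to B
B | XX_X_[Y]X   read Y → write X, move R, go to A
A | XX_X_X[X]   read X → write Y, move L, go to C
C | XX_X_[X]Y   read X → write Y, move L, go to B
B | XX_X[_]YY   read _ → write Y, move R, go to D
D | XX_XY[Y]Y
At halt the head is at cell 3.

3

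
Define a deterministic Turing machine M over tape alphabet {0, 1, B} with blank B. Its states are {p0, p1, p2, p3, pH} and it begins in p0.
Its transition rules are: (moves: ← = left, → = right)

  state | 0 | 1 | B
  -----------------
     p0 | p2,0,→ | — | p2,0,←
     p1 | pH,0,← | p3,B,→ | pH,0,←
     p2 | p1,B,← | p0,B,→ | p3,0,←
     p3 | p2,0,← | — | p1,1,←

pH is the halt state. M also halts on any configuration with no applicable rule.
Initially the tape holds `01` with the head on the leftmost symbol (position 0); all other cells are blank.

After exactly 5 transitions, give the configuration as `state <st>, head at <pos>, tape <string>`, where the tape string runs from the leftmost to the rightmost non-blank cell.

state p2, head at -1, tape 000

state=p0 head=0 tape=B[0]1B   (p0,0)→(p2,0,→)
state=p2 head=1 tape=B0[1]B   (p2,1)→(p0,B,→)
state=p0 head=2 tape=B0B[B]   (p0,B)→(p2,0,←)
state=p2 head=1 tape=B0[B]0   (p2,B)→(p3,0,←)
state=p3 head=0 tape=B[0]00   (p3,0)→(p2,0,←)
state=p2 head=-1 tape=[B]000
After 5 steps: state p2, head at -1, tape 000.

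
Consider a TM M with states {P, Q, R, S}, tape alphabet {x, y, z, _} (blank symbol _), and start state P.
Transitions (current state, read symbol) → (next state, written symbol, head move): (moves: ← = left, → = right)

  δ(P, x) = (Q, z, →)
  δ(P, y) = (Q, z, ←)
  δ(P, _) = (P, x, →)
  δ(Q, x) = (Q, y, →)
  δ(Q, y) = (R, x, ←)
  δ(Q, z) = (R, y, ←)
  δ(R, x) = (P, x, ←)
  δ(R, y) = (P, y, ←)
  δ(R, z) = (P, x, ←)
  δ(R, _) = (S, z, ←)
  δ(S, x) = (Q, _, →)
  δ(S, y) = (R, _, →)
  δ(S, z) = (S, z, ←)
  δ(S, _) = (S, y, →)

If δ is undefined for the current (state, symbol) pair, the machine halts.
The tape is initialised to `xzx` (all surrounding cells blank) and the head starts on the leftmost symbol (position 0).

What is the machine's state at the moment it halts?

state=P head=0 tape=_[x]zx_   (P,x)→(Q,z,→)
state=Q head=1 tape=_z[z]x_   (Q,z)→(R,y,←)
state=R head=0 tape=_[z]yx_   (R,z)→(P,x,←)
state=P head=-1 tape=[_]xyx_   (P,_)→(P,x,→)
state=P head=0 tape=x[x]yx_   (P,x)→(Q,z,→)
state=Q head=1 tape=xz[y]x_   (Q,y)→(R,x,←)
state=R head=0 tape=x[z]xx_   (R,z)→(P,x,←)
state=P head=-1 tape=[x]xxx_   (P,x)→(Q,z,→)
state=Q head=0 tape=z[x]xx_   (Q,x)→(Q,y,→)
state=Q head=1 tape=zy[x]x_   (Q,x)→(Q,y,→)
state=Q head=2 tape=zyy[x]_   (Q,x)→(Q,y,→)
state=Q head=3 tape=zyyy[_]
No transition is defined for (Q, _); M halts in state Q.

Q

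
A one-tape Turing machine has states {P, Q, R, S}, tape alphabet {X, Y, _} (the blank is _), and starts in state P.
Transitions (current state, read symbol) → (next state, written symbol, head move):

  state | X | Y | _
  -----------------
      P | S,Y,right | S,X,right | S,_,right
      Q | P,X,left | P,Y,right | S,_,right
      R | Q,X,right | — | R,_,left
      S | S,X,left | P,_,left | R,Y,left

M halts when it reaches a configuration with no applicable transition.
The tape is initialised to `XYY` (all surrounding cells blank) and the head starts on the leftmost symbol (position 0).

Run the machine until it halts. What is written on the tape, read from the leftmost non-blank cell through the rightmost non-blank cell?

state=P head=0 tape=[X]YY___   (P,X)→(S,Y,right)
state=S head=1 tape=Y[Y]Y___   (S,Y)→(P,_,left)
state=P head=0 tape=[Y]_Y___   (P,Y)→(S,X,right)
state=S head=1 tape=X[_]Y___   (S,_)→(R,Y,left)
state=R head=0 tape=[X]YY___   (R,X)→(Q,X,right)
state=Q head=1 tape=X[Y]Y___   (Q,Y)→(P,Y,right)
state=P head=2 tape=XY[Y]___   (P,Y)→(S,X,right)
state=S head=3 tape=XYX[_]__   (S,_)→(R,Y,left)
state=R head=2 tape=XY[X]Y__   (R,X)→(Q,X,right)
state=Q head=3 tape=XYX[Y]__   (Q,Y)→(P,Y,right)
state=P head=4 tape=XYXY[_]_   (P,_)→(S,_,right)
state=S head=5 tape=XYXY_[_]   (S,_)→(R,Y,left)
state=R head=4 tape=XYXY[_]Y   (R,_)→(R,_,left)
state=R head=3 tape=XYX[Y]_Y
The non-blank tape span at halt is XYXY_Y.

XYXY_Y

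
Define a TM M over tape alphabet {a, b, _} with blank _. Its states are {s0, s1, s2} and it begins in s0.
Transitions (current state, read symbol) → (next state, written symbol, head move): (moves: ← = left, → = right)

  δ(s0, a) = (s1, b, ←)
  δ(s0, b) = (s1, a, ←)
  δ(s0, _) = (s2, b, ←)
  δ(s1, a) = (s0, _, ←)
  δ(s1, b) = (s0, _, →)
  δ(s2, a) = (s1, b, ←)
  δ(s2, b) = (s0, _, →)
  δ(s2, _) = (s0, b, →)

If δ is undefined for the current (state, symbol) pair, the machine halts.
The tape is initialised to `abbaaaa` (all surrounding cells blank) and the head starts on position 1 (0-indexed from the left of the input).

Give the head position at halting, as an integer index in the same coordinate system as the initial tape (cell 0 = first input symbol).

-2

state=s0 head=1 tape=__a[b]baaaa   (s0,b)→(s1,a,←)
state=s1 head=0 tape=__[a]abaaaa   (s1,a)→(s0,_,←)
state=s0 head=-1 tape=_[_]_abaaaa   (s0,_)→(s2,b,←)
state=s2 head=-2 tape=[_]b_abaaaa   (s2,_)→(s0,b,→)
state=s0 head=-1 tape=b[b]_abaaaa   (s0,b)→(s1,a,←)
state=s1 head=-2 tape=[b]a_abaaaa   (s1,b)→(s0,_,→)
state=s0 head=-1 tape=_[a]_abaaaa   (s0,a)→(s1,b,←)
state=s1 head=-2 tape=[_]b_abaaaa
At halt the head is at cell -2.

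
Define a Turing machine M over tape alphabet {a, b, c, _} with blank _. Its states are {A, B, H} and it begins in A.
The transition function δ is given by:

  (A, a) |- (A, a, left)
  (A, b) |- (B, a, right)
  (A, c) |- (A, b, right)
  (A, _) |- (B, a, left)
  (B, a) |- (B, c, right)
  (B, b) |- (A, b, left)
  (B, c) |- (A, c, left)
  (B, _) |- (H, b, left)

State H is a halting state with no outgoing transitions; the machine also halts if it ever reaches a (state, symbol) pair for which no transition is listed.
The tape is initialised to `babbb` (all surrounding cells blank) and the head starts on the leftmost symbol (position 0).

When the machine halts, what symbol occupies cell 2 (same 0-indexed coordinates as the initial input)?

A | [b]abbb_   read b → write a, move right, go to B
B | a[a]bbb_   read a → write c, move right, go to B
B | ac[b]bb_   read b → write b, move left, go to A
A | a[c]bbb_   read c → write b, move right, go to A
A | ab[b]bb_   read b → write a, move right, go to B
B | aba[b]b_   read b → write b, move left, go to A
A | ab[a]bb_   read a → write a, move left, go to A
A | a[b]abb_   read b → write a, move right, go to B
B | aa[a]bb_   read a → write c, move right, go to B
B | aac[b]b_   read b → write b, move left, go to A
A | aa[c]bb_   read c → write b, move right, go to A
A | aab[b]b_   read b → write a, move right, go to B
B | aaba[b]_   read b → write b, move left, go to A
A | aab[a]b_   read a → write a, move left, go to A
A | aa[b]ab_   read b → write a, move right, go to B
B | aaa[a]b_   read a → write c, move right, go to B
B | aaac[b]_   read b → write b, move left, go to A
A | aaa[c]b_   read c → write b, move right, go to A
A | aaab[b]_   read b → write a, move right, go to B
B | aaaba[_]   read _ → write b, move left, go to H
H | aaab[a]b
Cell 2 holds a when M halts.

a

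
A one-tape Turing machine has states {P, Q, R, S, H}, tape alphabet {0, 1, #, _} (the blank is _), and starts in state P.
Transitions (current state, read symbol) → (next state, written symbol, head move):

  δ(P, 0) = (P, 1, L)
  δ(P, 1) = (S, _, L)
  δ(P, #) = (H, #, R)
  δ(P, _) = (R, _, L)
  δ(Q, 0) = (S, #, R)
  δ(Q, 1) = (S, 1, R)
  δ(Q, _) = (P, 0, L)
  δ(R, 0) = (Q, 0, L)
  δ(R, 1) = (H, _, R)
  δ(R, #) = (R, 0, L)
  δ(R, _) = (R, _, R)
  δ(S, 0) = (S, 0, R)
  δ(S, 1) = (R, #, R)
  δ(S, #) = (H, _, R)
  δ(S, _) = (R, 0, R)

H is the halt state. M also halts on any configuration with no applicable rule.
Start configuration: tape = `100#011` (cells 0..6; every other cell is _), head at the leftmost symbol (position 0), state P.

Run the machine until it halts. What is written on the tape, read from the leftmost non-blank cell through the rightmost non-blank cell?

000#011

P | ___[1]00#011   read 1 → write _, move L, go to S
S | __[_]_00#011   read _ → write 0, move R, go to R
R | __0[_]00#011   read _ → write _, move R, go to R
R | __0_[0]0#011   read 0 → write 0, move L, go to Q
Q | __0[_]00#011   read _ → write 0, move L, go to P
P | __[0]000#011   read 0 → write 1, move L, go to P
P | _[_]1000#011   read _ → write _, move L, go to R
R | [_]_1000#011   read _ → write _, move R, go to R
R | _[_]1000#011   read _ → write _, move R, go to R
R | __[1]000#011   read 1 → write _, move R, go to H
H | ___[0]00#011
The non-blank tape span at halt is 000#011.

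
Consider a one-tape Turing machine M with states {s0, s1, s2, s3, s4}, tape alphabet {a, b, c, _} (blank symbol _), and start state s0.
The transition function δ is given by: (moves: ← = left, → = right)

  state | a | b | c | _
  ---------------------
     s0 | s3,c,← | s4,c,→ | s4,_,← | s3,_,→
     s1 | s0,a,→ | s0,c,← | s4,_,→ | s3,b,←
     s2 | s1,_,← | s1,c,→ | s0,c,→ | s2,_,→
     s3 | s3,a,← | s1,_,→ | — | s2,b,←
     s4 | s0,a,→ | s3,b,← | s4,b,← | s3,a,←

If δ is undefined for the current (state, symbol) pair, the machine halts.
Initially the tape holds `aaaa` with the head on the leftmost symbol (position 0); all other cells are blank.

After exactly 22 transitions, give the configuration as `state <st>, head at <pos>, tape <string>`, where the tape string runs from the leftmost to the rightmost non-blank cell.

state s0, head at 0, tape cbaba

state=s0 head=0 tape=__[a]aaa   (s0,a)→(s3,c,←)
state=s3 head=-1 tape=_[_]caaa   (s3,_)→(s2,b,←)
state=s2 head=-2 tape=[_]bcaaa   (s2,_)→(s2,_,→)
state=s2 head=-1 tape=_[b]caaa   (s2,b)→(s1,c,→)
state=s1 head=0 tape=_c[c]aaa   (s1,c)→(s4,_,→)
state=s4 head=1 tape=_c_[a]aa   (s4,a)→(s0,a,→)
state=s0 head=2 tape=_c_a[a]a   (s0,a)→(s3,c,←)
state=s3 head=1 tape=_c_[a]ca   (s3,a)→(s3,a,←)
state=s3 head=0 tape=_c[_]aca   (s3,_)→(s2,b,←)
state=s2 head=-1 tape=_[c]baca   (s2,c)→(s0,c,→)
state=s0 head=0 tape=_c[b]aca   (s0,b)→(s4,c,→)
state=s4 head=1 tape=_cc[a]ca   (s4,a)→(s0,a,→)
state=s0 head=2 tape=_cca[c]a   (s0,c)→(s4,_,←)
state=s4 head=1 tape=_cc[a]_a   (s4,a)→(s0,a,→)
state=s0 head=2 tape=_cca[_]a   (s0,_)→(s3,_,→)
state=s3 head=3 tape=_cca_[a]   (s3,a)→(s3,a,←)
state=s3 head=2 tape=_cca[_]a   (s3,_)→(s2,b,←)
state=s2 head=1 tape=_cc[a]ba   (s2,a)→(s1,_,←)
state=s1 head=0 tape=_c[c]_ba   (s1,c)→(s4,_,→)
state=s4 head=1 tape=_c_[_]ba   (s4,_)→(s3,a,←)
state=s3 head=0 tape=_c[_]aba   (s3,_)→(s2,b,←)
state=s2 head=-1 tape=_[c]baba   (s2,c)→(s0,c,→)
state=s0 head=0 tape=_c[b]aba
After 22 steps: state s0, head at 0, tape cbaba.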